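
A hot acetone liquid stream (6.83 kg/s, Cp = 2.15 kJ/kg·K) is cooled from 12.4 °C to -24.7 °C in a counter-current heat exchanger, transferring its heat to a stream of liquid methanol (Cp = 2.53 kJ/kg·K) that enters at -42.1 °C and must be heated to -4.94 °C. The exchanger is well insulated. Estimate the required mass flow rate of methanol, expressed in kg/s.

Heat released by hot stream: Q = 6.83 × 2.15 × (12.4 − -24.7) = 544.79 kJ/s
Energy balance on cold side (adiabatic exchanger): Q = ṁ_c·Cp_c·(T_c,out − T_c,in)
ṁ_c = 544.79 / [2.53 × (-4.94 − -42.1)] = 5.7948 kg/s

ṁ_c = 5.79 kg/s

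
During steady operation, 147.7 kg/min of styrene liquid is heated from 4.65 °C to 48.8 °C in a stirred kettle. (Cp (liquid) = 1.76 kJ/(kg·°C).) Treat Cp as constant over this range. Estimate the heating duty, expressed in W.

Q = 191000 W

Q = ṁ·Cp·ΔT = 147.7 × 1.76 × (48.8 − 4.65) = 11477 kJ/min
Converting: 11477 / 60 s = 191.28 kW
Heating duty = 191280 W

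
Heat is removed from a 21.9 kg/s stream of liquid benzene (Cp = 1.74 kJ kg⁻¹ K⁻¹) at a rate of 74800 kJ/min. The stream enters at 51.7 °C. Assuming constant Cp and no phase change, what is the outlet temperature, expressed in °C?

T_out = 19.0 °C

Q = 74800 kJ/min = 1246.7 kJ/s
ΔT = Q/(ṁ·Cp) = 1246.7/(21.9×1.74) = 32.716 K
T_out = 51.7 − 32.716 = 18.984 °C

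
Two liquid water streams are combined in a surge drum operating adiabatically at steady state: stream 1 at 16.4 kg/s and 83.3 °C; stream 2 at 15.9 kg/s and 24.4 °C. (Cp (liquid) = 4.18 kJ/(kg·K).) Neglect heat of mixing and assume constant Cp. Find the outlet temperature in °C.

Energy balance with Q = 0: Σ ṁᵢCp,ᵢ(T_out − Tᵢ) = 0
T_out = Σ ṁᵢCp,ᵢTᵢ / Σ ṁᵢCp,ᵢ
      = 7332.1 / 135.01 = 54.306 °C

T_out = 54.3 °C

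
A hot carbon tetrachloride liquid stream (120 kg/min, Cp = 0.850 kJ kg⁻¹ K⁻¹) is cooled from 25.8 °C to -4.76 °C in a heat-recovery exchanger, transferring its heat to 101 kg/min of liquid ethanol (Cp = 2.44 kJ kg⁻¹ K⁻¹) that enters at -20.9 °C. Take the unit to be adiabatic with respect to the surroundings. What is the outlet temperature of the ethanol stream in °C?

Heat released by hot stream: Q = 120 × 0.850 × (25.8 − -4.76) = 3117.1 kJ/min
Energy balance on cold side (adiabatic exchanger): Q = ṁ_c·Cp_c·(T_c,out − T_c,in)
T_c,out = -20.9 + 3117.1/(101 × 2.44) = -8.2514 °C

T_c,out = -8.25 °C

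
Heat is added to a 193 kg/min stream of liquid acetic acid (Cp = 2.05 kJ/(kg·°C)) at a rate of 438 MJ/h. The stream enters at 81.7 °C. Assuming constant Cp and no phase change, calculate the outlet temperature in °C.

T_out = 100 °C

Q = 438 MJ/h = 7300 kJ/min
ΔT = Q/(ṁ·Cp) = 7300/(193×2.05) = 18.451 K
T_out = 81.7 + 18.451 = 100.15 °C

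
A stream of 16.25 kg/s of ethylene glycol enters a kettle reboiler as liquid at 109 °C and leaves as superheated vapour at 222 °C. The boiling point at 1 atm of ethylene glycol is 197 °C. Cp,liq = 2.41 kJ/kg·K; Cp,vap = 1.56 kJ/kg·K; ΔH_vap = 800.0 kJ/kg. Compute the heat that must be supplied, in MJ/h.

liquid 109→197 °C: 212.08 kJ/kg
vaporisation at 197 °C: 800 kJ/kg
vapour 197→222 °C: 39 kJ/kg
Δh = 212.08 + 800 + 39 = 1051.1 kJ/kg
Q = ṁ·Δh = 16.25 kg/s × 1051.1 kJ/kg = 17080 kJ/s
|Q| = 17080 kW = 61488 MJ/h

Q = 61500 MJ/h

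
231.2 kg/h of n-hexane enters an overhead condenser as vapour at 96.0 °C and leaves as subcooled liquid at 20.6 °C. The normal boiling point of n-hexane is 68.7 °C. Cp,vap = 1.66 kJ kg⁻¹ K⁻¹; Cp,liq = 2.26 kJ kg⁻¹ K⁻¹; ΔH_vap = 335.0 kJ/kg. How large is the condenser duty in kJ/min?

vapour 96.0→68.7 °C: -45.318 kJ/kg
condensation at 68.7 °C: -335 kJ/kg
liquid 68.7→20.6 °C: -108.71 kJ/kg
Δh = -45.318 + -335 + -108.71 = -489.02 kJ/kg
Q = ṁ·Δh = 231.2 kg/h × -489.02 kJ/kg = -113060 kJ/h
|Q| = 31.406 kW = 1884.4 kJ/min

Q_c = 1880 kJ/min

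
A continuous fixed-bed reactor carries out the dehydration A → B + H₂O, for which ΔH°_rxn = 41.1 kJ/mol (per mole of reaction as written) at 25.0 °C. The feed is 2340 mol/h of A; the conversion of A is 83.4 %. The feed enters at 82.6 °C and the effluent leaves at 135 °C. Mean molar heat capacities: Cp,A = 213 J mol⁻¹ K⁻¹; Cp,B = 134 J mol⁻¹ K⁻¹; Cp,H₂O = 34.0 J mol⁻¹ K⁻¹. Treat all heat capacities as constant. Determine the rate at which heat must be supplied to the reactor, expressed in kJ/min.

Extent of reaction ξ = 0.834 × 2340 = 1951.6 mol/h
Reaction term: ξ·ΔH°_rxn = 1951.6 × 41.1 = 80209 kJ/h
Sensible, feed 82.6→25 °C: -28709 kJ/h
Outlet flows (mol/h): A 388.44, B 1951.6, H₂O 1951.6
Sensible, products 25→135 °C: 45166 kJ/h
Q = ΔH = 96666 kJ/h = 26.852 kW
Heat supplied = 1611.1 kJ/min

Q_in = 1610 kJ/min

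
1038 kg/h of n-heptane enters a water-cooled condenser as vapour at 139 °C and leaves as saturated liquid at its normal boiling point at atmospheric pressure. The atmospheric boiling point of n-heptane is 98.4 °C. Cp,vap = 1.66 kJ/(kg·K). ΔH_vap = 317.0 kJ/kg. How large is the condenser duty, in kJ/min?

Q_c = 6650 kJ/min

vapour 139→98.4 °C: -67.396 kJ/kg
condensation at 98.4 °C: -317 kJ/kg
Δh = -67.396 + -317 = -384.4 kJ/kg
Q = ṁ·Δh = 1038 kg/h × -384.4 kJ/kg = -399000 kJ/h
|Q| = 110.83 kW = 6650.1 kJ/min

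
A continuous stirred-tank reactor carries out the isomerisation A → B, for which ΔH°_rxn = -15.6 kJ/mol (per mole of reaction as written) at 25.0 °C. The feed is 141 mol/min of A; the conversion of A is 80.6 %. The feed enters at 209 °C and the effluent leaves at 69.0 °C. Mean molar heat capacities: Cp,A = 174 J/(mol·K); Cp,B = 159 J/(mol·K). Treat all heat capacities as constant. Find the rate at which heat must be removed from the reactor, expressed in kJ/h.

Q_out = 317000 kJ/h

Extent of reaction ξ = 0.806 × 141 = 113.65 mol/min
Reaction term: ξ·ΔH°_rxn = 113.65 × -15.6 = -1772.9 kJ/min
Sensible, feed 209→25 °C: -4514.3 kJ/min
Outlet flows (mol/min): A 27.354, B 113.65
Sensible, products 25→69.0 °C: 1004.5 kJ/min
Q = ΔH = -5282.6 kJ/min = -88.044 kW
Heat removed = 316960 kJ/h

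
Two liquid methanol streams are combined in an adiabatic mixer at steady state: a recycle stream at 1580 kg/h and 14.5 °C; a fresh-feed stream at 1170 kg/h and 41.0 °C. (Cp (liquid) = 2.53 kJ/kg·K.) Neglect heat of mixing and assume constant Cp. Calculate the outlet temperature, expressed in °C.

No heat crosses the boundary, so H_out = H_in.
T_out = Σ ṁᵢCp,ᵢTᵢ / Σ ṁᵢCp,ᵢ
      = 179330 / 6957.5 = 25.775 °C

T_out = 25.8 °C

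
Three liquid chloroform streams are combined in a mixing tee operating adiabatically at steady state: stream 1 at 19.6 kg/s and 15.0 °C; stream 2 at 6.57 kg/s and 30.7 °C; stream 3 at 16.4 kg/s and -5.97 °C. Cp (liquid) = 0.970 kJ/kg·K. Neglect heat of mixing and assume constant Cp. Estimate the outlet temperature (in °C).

T_out = 9.34 °C

Energy balance with Q = 0: Σ ṁᵢCp,ᵢ(T_out − Tᵢ) = 0
Σ ṁᵢCp,ᵢTᵢ = 19.6×0.970×15.0 + 6.57×0.970×30.7 + 16.4×0.970×-5.97 = 385.86
Σ ṁᵢCp,ᵢ = 19.6×0.970 + 6.57×0.970 + 16.4×0.970 = 41.293
T_out = 385.86 / 41.293 = 9.3444 °C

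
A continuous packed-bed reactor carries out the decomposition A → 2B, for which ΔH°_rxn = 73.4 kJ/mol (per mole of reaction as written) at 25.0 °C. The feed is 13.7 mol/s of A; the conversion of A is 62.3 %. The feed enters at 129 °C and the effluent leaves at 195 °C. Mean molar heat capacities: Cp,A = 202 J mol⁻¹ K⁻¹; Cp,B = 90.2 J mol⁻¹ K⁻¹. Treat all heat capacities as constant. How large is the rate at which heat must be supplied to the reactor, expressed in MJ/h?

Q_in = 2800 MJ/h

Extent of reaction ξ = 0.623 × 13.7 = 8.5351 mol/s
Reaction term: ξ·ΔH°_rxn = 8.5351 × 73.4 = 626.48 kJ/s
Sensible, feed 129→25 °C: -287.81 kJ/s
Outlet flows (mol/s): A 5.1649, B 17.07
Sensible, products 25→195 °C: 439.12 kJ/s
Q = ΔH = 777.78 kJ/s = 777.78 kW
Heat supplied = 2800 MJ/h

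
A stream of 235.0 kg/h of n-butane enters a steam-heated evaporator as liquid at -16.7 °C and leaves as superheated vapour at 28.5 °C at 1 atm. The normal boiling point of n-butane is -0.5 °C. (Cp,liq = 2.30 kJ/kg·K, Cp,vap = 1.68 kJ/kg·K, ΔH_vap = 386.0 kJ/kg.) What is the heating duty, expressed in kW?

Q = 30.8 kW

liquid -16.7→-0.5 °C: 37.26 kJ/kg
vaporisation at -0.5 °C: 386 kJ/kg
vapour -0.5→28.5 °C: 48.72 kJ/kg
Δh = 37.26 + 386 + 48.72 = 471.98 kJ/kg
Q = ṁ·Δh = 235.0 kg/h × 471.98 kJ/kg = 110920 kJ/h
|Q| = 30.81 kW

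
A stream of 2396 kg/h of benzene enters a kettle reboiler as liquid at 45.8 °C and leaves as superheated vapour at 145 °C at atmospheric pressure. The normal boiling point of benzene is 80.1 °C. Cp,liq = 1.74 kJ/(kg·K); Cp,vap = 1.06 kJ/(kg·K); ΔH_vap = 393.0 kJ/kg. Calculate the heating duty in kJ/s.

liquid 45.8→80.1 °C: 59.682 kJ/kg
vaporisation at 80.1 °C: 393 kJ/kg
vapour 80.1→145 °C: 68.794 kJ/kg
Δh = 59.682 + 393 + 68.794 = 521.48 kJ/kg
Q = ṁ·Δh = 2396 kg/h × 521.48 kJ/kg = 1.2495e+06 kJ/h
|Q| = 347.07 kW

Q = 347 kJ/s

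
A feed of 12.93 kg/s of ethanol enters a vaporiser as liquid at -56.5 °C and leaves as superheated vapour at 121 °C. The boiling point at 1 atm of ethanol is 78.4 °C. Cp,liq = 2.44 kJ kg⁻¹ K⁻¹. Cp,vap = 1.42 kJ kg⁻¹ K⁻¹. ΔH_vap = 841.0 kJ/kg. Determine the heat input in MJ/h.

Q = 57300 MJ/h

liquid -56.5→78.4 °C: 329.16 kJ/kg
vaporisation at 78.4 °C: 841 kJ/kg
vapour 78.4→121 °C: 60.492 kJ/kg
Δh = 329.16 + 841 + 60.492 = 1230.6 kJ/kg
Q = ṁ·Δh = 12.93 kg/s × 1230.6 kJ/kg = 15912 kJ/s
|Q| = 15912 kW = 57284 MJ/h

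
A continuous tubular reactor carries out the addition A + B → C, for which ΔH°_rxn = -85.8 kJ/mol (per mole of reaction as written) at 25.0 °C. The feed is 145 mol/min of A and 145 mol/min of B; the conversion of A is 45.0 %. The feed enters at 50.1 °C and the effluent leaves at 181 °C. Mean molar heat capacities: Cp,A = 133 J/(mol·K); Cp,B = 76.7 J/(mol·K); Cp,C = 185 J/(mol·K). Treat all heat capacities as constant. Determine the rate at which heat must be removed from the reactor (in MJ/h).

Q_out = 112 MJ/h

Extent of reaction ξ = 0.450 × 145 = 65.25 mol/min
Reaction term: ξ·ΔH°_rxn = 65.25 × -85.8 = -5598.4 kJ/min
Sensible, feed 50.1→25 °C: -763.2 kJ/min
Outlet flows (mol/min): A 79.75, B 79.75, C 65.25
Sensible, products 25→181 °C: 4492 kJ/min
Q = ΔH = -1869.7 kJ/min = -31.161 kW
Heat removed = 112.18 MJ/h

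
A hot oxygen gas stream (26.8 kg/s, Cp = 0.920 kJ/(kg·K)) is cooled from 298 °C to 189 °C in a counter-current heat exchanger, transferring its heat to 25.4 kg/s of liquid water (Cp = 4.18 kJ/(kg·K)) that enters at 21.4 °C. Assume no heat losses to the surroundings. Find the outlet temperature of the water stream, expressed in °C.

Heat released by hot stream: Q = 26.8 × 0.920 × (298 − 189) = 2687.5 kJ/s
Energy balance on cold side (adiabatic exchanger): Q = ṁ_c·Cp_c·(T_c,out − T_c,in)
T_c,out = 21.4 + 2687.5/(25.4 × 4.18) = 46.713 °C

T_c,out = 46.7 °C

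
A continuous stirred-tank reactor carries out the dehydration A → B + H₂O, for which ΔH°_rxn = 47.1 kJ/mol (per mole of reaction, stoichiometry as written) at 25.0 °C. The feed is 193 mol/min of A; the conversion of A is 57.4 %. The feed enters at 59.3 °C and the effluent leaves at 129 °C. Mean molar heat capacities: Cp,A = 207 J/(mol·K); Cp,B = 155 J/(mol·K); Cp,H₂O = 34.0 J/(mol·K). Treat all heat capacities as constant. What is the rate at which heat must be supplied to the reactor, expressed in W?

Extent of reaction ξ = 0.574 × 193 = 110.78 mol/min
Reaction term: ξ·ΔH°_rxn = 110.78 × 47.1 = 5217.8 kJ/min
Sensible, feed 59.3→25 °C: -1370.3 kJ/min
Outlet flows (mol/min): A 82.218, B 110.78, H₂O 110.78
Sensible, products 25→129 °C: 3947.5 kJ/min
Q = ΔH = 7795 kJ/min = 129.92 kW
Heat supplied = 129920 W

Q_in = 130000 W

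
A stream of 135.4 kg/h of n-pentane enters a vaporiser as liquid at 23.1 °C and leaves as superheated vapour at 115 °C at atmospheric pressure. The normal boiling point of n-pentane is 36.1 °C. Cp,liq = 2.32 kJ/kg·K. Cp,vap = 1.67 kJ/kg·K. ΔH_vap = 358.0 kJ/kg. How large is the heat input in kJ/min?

Q = 1170 kJ/min

liquid 23.1→36.1 °C: 30.16 kJ/kg
vaporisation at 36.1 °C: 358 kJ/kg
vapour 36.1→115 °C: 131.76 kJ/kg
Δh = 30.16 + 358 + 131.76 = 519.92 kJ/kg
Q = ṁ·Δh = 135.4 kg/h × 519.92 kJ/kg = 70398 kJ/h
|Q| = 19.555 kW = 1173.3 kJ/min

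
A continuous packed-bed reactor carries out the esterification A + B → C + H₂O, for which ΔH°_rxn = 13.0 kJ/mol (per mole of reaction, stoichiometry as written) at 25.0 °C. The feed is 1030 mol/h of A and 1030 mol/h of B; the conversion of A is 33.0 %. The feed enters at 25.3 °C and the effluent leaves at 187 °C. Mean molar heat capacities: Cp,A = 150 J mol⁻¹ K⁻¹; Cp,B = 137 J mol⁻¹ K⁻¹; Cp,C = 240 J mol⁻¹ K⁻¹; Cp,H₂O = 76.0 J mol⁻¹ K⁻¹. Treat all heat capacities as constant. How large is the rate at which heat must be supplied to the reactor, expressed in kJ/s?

Extent of reaction ξ = 0.330 × 1030 = 339.9 mol/h
Reaction term: ξ·ΔH°_rxn = 339.9 × 13.0 = 4418.7 kJ/h
Sensible, feed 25.3→25 °C: -88.683 kJ/h
Outlet flows (mol/h): A 690.1, B 690.1, C 339.9, H₂O 339.9
Sensible, products 25→187 °C: 49486 kJ/h
Q = ΔH = 53816 kJ/h = 14.949 kW
Heat supplied = 14.949 kJ/s

Q_in = 14.9 kJ/s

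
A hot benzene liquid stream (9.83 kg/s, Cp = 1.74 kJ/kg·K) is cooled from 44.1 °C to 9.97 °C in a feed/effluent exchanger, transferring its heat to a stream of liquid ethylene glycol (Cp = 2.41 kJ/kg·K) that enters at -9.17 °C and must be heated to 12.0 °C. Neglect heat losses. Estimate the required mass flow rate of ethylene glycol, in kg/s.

Heat released by hot stream: Q = 9.83 × 1.74 × (44.1 − 9.97) = 583.77 kJ/s
Energy balance on cold side (adiabatic exchanger): Q = ṁ_c·Cp_c·(T_c,out − T_c,in)
ṁ_c = 583.77 / [2.41 × (12.0 − -9.17)] = 11.442 kg/s

ṁ_c = 11.4 kg/s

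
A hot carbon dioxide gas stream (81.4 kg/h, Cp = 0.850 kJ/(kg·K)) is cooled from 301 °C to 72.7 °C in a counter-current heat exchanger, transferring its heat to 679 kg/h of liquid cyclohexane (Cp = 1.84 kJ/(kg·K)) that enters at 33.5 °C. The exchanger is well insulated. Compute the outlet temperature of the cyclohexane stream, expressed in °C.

T_c,out = 46.1 °C

Heat released by hot stream: Q = 81.4 × 0.850 × (301 − 72.7) = 15796 kJ/h
Energy balance on cold side (adiabatic exchanger): Q = ṁ_c·Cp_c·(T_c,out − T_c,in)
T_c,out = 33.5 + 15796/(679 × 1.84) = 46.143 °C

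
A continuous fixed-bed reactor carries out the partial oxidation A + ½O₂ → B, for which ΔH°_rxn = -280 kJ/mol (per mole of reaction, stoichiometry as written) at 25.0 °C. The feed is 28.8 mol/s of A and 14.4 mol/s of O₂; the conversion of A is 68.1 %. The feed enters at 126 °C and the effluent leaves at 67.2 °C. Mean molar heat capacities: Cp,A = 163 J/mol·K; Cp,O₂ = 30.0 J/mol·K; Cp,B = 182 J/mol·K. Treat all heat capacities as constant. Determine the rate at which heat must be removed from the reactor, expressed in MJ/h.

Q_out = 20800 MJ/h

Extent of reaction ξ = 0.681 × 28.8 = 19.613 mol/s
Reaction term: ξ·ΔH°_rxn = 19.613 × -280 = -5491.6 kJ/s
Sensible, feed 126→25 °C: -517.77 kJ/s
Outlet flows (mol/s): A 9.1872, O₂ 4.5936, B 19.613
Sensible, products 25→67.2 °C: 219.64 kJ/s
Q = ΔH = -5789.7 kJ/s = -5789.7 kW
Heat removed = 20843 MJ/h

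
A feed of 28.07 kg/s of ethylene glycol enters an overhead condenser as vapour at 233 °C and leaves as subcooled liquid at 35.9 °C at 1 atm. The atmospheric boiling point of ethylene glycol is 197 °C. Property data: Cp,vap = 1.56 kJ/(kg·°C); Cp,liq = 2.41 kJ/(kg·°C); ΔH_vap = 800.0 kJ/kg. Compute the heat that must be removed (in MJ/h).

Q_c = 126000 MJ/h

vapour 233→197 °C: -56.16 kJ/kg
condensation at 197 °C: -800 kJ/kg
liquid 197→35.9 °C: -388.25 kJ/kg
Δh = -56.16 + -800 + -388.25 = -1244.4 kJ/kg
Q = ṁ·Δh = 28.07 kg/s × -1244.4 kJ/kg = -34931 kJ/s
|Q| = 34931 kW = 125750 MJ/h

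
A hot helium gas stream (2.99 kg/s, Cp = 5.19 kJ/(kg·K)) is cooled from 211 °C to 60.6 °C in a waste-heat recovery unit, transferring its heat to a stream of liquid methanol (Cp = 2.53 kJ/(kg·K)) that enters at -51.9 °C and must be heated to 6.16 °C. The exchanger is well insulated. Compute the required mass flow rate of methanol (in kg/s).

Heat released by hot stream: Q = 2.99 × 5.19 × (211 − 60.6) = 2333.9 kJ/s
Energy balance on cold side (adiabatic exchanger): Q = ṁ_c·Cp_c·(T_c,out − T_c,in)
ṁ_c = 2333.9 / [2.53 × (6.16 − -51.9)] = 15.889 kg/s

ṁ_c = 15.9 kg/s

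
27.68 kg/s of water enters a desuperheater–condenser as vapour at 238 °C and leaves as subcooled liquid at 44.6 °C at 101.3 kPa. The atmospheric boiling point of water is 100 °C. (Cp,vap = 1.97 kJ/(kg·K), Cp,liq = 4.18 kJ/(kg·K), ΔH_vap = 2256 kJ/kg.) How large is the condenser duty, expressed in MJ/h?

Q_c = 275000 MJ/h

vapour 238→100 °C: -271.86 kJ/kg
condensation at 100 °C: -2256 kJ/kg
liquid 100→44.6 °C: -231.57 kJ/kg
Δh = -271.86 + -2256 + -231.57 = -2759.4 kJ/kg
Q = ṁ·Δh = 27.68 kg/s × -2759.4 kJ/kg = -76381 kJ/s
|Q| = 76381 kW = 274970 MJ/h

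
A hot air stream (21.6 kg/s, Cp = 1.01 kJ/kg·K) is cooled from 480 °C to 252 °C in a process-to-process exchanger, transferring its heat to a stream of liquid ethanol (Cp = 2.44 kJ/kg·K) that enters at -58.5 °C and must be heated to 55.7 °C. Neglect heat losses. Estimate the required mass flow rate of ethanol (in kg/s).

ṁ_c = 17.9 kg/s

Heat released by hot stream: Q = 21.6 × 1.01 × (480 − 252) = 4974 kJ/s
Energy balance on cold side (adiabatic exchanger): Q = ṁ_c·Cp_c·(T_c,out − T_c,in)
ṁ_c = 4974 / [2.44 × (55.7 − -58.5)] = 17.851 kg/s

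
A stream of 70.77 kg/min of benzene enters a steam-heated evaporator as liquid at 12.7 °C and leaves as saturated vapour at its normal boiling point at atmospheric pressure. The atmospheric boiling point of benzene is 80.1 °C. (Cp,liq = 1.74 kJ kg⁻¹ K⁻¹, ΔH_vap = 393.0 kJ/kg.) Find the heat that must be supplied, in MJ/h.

liquid 12.7→80.1 °C: 117.28 kJ/kg
vaporisation at 80.1 °C: 393 kJ/kg
Δh = 117.28 + 393 = 510.28 kJ/kg
Q = ṁ·Δh = 70.77 kg/min × 510.28 kJ/kg = 36112 kJ/min
|Q| = 601.87 kW = 2166.7 MJ/h

Q = 2170 MJ/h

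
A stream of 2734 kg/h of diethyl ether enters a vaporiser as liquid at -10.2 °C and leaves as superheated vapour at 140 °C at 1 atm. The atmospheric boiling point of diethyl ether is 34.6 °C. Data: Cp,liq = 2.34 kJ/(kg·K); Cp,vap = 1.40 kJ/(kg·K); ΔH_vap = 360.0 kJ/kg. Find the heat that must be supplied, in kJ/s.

liquid -10.2→34.6 °C: 104.83 kJ/kg
vaporisation at 34.6 °C: 360 kJ/kg
vapour 34.6→140 °C: 147.56 kJ/kg
Δh = 104.83 + 360 + 147.56 = 612.39 kJ/kg
Q = ṁ·Δh = 2734 kg/h × 612.39 kJ/kg = 1.6743e+06 kJ/h
|Q| = 465.08 kW

Q = 465 kJ/s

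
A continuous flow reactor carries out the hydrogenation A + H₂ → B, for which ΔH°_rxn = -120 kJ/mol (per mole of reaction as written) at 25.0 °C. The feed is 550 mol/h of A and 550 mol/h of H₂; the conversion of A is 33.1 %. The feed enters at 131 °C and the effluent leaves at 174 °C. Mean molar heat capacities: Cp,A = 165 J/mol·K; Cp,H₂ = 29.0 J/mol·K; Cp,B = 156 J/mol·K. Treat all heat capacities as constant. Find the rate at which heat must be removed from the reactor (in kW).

Extent of reaction ξ = 0.331 × 550 = 182.05 mol/h
Reaction term: ξ·ΔH°_rxn = 182.05 × -120 = -21846 kJ/h
Sensible, feed 131→25 °C: -11310 kJ/h
Outlet flows (mol/h): A 367.95, H₂ 367.95, B 182.05
Sensible, products 25→174 °C: 14868 kJ/h
Q = ΔH = -18289 kJ/h = -5.0802 kW
Heat removed = 5.0802 kW

Q_out = 5.08 kW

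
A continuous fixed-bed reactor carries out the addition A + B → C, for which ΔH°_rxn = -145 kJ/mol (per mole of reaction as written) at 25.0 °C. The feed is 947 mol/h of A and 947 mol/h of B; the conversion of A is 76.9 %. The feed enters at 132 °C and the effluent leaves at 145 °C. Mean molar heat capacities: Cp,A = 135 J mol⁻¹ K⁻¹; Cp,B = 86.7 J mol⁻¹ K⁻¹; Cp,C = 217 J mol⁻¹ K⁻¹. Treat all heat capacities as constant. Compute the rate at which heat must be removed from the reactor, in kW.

Extent of reaction ξ = 0.769 × 947 = 728.24 mol/h
Reaction term: ξ·ΔH°_rxn = 728.24 × -145 = -105600 kJ/h
Sensible, feed 132→25 °C: -22465 kJ/h
Outlet flows (mol/h): A 218.76, B 218.76, C 728.24
Sensible, products 25→145 °C: 24783 kJ/h
Q = ΔH = -103280 kJ/h = -28.688 kW
Heat removed = 28.688 kW

Q_out = 28.7 kW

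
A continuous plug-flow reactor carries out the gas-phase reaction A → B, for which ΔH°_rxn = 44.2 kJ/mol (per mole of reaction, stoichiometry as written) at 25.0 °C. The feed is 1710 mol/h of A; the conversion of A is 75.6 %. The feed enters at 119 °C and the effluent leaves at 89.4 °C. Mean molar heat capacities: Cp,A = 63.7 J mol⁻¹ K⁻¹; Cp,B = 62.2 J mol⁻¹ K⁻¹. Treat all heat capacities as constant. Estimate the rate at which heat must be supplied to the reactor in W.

Q_in = 14900 W

Extent of reaction ξ = 0.756 × 1710 = 1292.8 mol/h
Reaction term: ξ·ΔH°_rxn = 1292.8 × 44.2 = 57140 kJ/h
Sensible, feed 119→25 °C: -10239 kJ/h
Outlet flows (mol/h): A 417.24, B 1292.8
Sensible, products 25→89.4 °C: 6890 kJ/h
Q = ΔH = 53791 kJ/h = 14.942 kW
Heat supplied = 14942 W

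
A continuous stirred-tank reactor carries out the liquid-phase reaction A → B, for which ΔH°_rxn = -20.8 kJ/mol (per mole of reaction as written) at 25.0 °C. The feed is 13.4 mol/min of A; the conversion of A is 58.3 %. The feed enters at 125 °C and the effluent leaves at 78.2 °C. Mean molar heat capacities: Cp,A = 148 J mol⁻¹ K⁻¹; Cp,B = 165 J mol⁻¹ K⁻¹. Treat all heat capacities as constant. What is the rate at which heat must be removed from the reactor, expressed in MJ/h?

Extent of reaction ξ = 0.583 × 13.4 = 7.8122 mol/min
Reaction term: ξ·ΔH°_rxn = 7.8122 × -20.8 = -162.49 kJ/min
Sensible, feed 125→25 °C: -198.32 kJ/min
Outlet flows (mol/min): A 5.5878, B 7.8122
Sensible, products 25→78.2 °C: 112.57 kJ/min
Q = ΔH = -248.24 kJ/min = -4.1374 kW
Heat removed = 14.895 MJ/h

Q_out = 14.9 MJ/h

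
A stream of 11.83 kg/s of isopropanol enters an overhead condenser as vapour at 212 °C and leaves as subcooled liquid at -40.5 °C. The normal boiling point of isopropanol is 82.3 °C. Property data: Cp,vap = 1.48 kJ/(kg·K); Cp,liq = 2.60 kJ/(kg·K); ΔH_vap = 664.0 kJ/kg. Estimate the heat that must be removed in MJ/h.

vapour 212→82.3 °C: -191.96 kJ/kg
condensation at 82.3 °C: -664 kJ/kg
liquid 82.3→-40.5 °C: -319.28 kJ/kg
Δh = -191.96 + -664 + -319.28 = -1175.2 kJ/kg
Q = ṁ·Δh = 11.83 kg/s × -1175.2 kJ/kg = -13903 kJ/s
|Q| = 13903 kW = 50051 MJ/h

Q_c = 50100 MJ/h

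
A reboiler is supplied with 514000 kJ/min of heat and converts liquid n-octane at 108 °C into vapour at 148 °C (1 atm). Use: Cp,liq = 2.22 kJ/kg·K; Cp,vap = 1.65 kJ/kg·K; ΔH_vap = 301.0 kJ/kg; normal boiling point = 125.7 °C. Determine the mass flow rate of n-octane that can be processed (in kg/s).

Δh = 2.22×(125.7−108) + 301.0 + 1.65×(148−125.7) = 377.09 kJ/kg
Q = 514000 kJ/min = 8566.7 kJ/s = 8566.7 kJ/s
ṁ = Q/Δh = 8566.7 / 377.09 = 22.718 kg/s

ṁ = 22.7 kg/s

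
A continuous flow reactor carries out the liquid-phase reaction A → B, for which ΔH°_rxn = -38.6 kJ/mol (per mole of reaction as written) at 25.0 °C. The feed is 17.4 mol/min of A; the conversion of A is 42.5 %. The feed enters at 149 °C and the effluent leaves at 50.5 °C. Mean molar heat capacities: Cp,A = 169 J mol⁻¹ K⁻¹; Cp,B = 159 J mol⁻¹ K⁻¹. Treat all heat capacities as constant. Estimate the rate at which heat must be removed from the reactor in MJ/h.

Q_out = 34.6 MJ/h

Extent of reaction ξ = 0.425 × 17.4 = 7.395 mol/min
Reaction term: ξ·ΔH°_rxn = 7.395 × -38.6 = -285.45 kJ/min
Sensible, feed 149→25 °C: -364.63 kJ/min
Outlet flows (mol/min): A 10.005, B 7.395
Sensible, products 25→50.5 °C: 73.1 kJ/min
Q = ΔH = -576.98 kJ/min = -9.6164 kW
Heat removed = 34.619 MJ/h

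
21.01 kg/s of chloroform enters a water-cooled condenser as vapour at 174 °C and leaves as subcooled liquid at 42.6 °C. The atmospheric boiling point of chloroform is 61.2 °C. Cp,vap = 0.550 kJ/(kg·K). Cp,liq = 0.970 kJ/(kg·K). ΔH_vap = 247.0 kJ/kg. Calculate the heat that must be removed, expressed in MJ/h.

vapour 174→61.2 °C: -62.04 kJ/kg
condensation at 61.2 °C: -247 kJ/kg
liquid 61.2→42.6 °C: -18.042 kJ/kg
Δh = -62.04 + -247 + -18.042 = -327.08 kJ/kg
Q = ṁ·Δh = 21.01 kg/s × -327.08 kJ/kg = -6872 kJ/s
|Q| = 6872 kW = 24739 MJ/h

Q_c = 24700 MJ/h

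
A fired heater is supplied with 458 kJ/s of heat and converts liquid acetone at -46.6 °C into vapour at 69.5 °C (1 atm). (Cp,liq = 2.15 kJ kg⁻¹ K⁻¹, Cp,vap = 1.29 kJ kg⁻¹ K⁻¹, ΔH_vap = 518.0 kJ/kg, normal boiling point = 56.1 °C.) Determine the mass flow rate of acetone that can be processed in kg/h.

ṁ = 2180 kg/h

Δh = 2.15×(56.1−-46.6) + 518.0 + 1.29×(69.5−56.1) = 756.09 kJ/kg
Q = 458 kJ/s = 458 kJ/s = 1.6488e+06 kJ/h
ṁ = Q/Δh = 1.6488e+06 / 756.09 = 2180.7 kg/h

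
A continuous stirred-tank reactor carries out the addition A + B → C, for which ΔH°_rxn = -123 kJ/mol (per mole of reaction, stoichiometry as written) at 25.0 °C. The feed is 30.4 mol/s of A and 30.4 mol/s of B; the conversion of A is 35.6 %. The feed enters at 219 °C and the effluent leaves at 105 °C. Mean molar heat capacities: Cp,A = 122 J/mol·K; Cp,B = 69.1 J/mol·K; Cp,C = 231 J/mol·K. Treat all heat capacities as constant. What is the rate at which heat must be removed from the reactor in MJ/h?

Extent of reaction ξ = 0.356 × 30.4 = 10.822 mol/s
Reaction term: ξ·ΔH°_rxn = 10.822 × -123 = -1331.2 kJ/s
Sensible, feed 219→25 °C: -1127 kJ/s
Outlet flows (mol/s): A 19.578, B 19.578, C 10.822
Sensible, products 25→105 °C: 499.3 kJ/s
Q = ΔH = -1958.9 kJ/s = -1958.9 kW
Heat removed = 7052 MJ/h

Q_out = 7050 MJ/h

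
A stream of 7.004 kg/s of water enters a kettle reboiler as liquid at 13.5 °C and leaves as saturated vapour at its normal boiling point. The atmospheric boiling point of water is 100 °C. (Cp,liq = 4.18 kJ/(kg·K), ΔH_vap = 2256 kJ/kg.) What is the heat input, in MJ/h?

Q = 66000 MJ/h

liquid 13.5→100 °C: 361.57 kJ/kg
vaporisation at 100 °C: 2256 kJ/kg
Δh = 361.57 + 2256 = 2617.6 kJ/kg
Q = ṁ·Δh = 7.004 kg/s × 2617.6 kJ/kg = 18333 kJ/s
|Q| = 18333 kW = 66000 MJ/h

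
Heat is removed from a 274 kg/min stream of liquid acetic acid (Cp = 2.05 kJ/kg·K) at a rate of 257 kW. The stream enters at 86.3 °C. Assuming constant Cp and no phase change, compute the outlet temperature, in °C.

T_out = 58.8 °C

Q = 257 kW = 15420 kJ/min
ΔT = Q/(ṁ·Cp) = 15420/(274×2.05) = 27.452 K
T_out = 86.3 − 27.452 = 58.848 °C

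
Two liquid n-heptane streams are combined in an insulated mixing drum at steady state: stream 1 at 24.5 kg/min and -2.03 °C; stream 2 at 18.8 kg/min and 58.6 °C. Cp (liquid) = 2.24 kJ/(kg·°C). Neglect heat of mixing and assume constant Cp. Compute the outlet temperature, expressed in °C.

T_out = 24.3 °C

No heat crosses the boundary, so H_out = H_in.
T_out = Σ ṁᵢCp,ᵢTᵢ / Σ ṁᵢCp,ᵢ
      = 2356.4 / 96.992 = 24.294 °C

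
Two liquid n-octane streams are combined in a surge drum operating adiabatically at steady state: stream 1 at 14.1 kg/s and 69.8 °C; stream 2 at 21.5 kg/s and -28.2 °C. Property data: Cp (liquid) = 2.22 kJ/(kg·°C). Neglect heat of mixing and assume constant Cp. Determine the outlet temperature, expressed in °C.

T_out = 10.6 °C

Energy balance with Q = 0: Σ ṁᵢCp,ᵢ(T_out − Tᵢ) = 0
T_out = Σ ṁᵢCp,ᵢTᵢ / Σ ṁᵢCp,ᵢ
      = 838.89 / 79.032 = 10.615 °C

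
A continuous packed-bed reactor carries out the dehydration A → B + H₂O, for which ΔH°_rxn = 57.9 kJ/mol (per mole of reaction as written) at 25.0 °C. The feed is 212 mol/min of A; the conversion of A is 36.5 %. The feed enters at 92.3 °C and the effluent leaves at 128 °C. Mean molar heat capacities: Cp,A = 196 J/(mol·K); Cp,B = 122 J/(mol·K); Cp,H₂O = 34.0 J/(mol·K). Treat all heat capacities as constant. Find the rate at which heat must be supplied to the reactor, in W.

Extent of reaction ξ = 0.365 × 212 = 77.38 mol/min
Reaction term: ξ·ΔH°_rxn = 77.38 × 57.9 = 4480.3 kJ/min
Sensible, feed 92.3→25 °C: -2796.4 kJ/min
Outlet flows (mol/min): A 134.62, B 77.38, H₂O 77.38
Sensible, products 25→128 °C: 3961.1 kJ/min
Q = ΔH = 5644.9 kJ/min = 94.082 kW
Heat supplied = 94082 W

Q_in = 94100 W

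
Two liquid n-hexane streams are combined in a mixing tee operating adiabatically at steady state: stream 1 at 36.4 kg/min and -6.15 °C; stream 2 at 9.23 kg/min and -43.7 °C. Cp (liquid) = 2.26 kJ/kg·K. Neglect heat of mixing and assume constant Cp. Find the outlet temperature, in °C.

T_out = -13.7 °C

Energy balance with Q = 0: Σ ṁᵢCp,ᵢ(T_out − Tᵢ) = 0
Σ ṁᵢCp,ᵢTᵢ = 36.4×2.26×-6.15 + 9.23×2.26×-43.7 = -1417.5
Σ ṁᵢCp,ᵢ = 36.4×2.26 + 9.23×2.26 = 103.12
T_out = -1417.5 / 103.12 = -13.746 °C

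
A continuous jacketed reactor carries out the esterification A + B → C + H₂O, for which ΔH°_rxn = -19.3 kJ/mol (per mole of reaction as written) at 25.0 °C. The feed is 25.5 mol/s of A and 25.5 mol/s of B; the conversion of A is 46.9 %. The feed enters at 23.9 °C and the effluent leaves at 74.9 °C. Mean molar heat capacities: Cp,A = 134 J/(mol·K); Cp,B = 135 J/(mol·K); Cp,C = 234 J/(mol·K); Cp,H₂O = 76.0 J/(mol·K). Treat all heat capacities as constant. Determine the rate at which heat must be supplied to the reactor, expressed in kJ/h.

Extent of reaction ξ = 0.469 × 25.5 = 11.959 mol/s
Reaction term: ξ·ΔH°_rxn = 11.959 × -19.3 = -230.82 kJ/s
Sensible, feed 23.9→25 °C: 7.5455 kJ/s
Outlet flows (mol/s): A 13.541, B 13.541, C 11.959, H₂O 11.959
Sensible, products 25→74.9 °C: 366.76 kJ/s
Q = ΔH = 143.48 kJ/s = 143.48 kW
Heat supplied = 516540 kJ/h

Q_in = 517000 kJ/h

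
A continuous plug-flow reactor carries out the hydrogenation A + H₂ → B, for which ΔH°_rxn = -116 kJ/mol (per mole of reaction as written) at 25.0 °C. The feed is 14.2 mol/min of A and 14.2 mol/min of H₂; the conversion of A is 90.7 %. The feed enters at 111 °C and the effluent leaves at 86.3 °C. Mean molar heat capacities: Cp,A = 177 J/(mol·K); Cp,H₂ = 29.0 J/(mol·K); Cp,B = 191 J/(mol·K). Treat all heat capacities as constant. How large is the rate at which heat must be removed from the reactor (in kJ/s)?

Extent of reaction ξ = 0.907 × 14.2 = 12.879 mol/min
Reaction term: ξ·ΔH°_rxn = 12.879 × -116 = -1494 kJ/min
Sensible, feed 111→25 °C: -251.57 kJ/min
Outlet flows (mol/min): A 1.3206, H₂ 1.3206, B 12.879
Sensible, products 25→86.3 °C: 167.47 kJ/min
Q = ΔH = -1578.1 kJ/min = -26.302 kW
Heat removed = 26.302 kJ/s

Q_out = 26.3 kJ/s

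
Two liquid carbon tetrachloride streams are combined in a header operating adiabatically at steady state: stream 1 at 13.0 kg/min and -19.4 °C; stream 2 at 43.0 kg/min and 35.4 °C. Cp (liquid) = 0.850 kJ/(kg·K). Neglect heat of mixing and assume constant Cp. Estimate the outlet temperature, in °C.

T_out = 22.7 °C

Energy balance with Q = 0: Σ ṁᵢCp,ᵢ(T_out − Tᵢ) = 0
T_out = Σ ṁᵢCp,ᵢTᵢ / Σ ṁᵢCp,ᵢ
      = 1079.5 / 47.6 = 22.679 °C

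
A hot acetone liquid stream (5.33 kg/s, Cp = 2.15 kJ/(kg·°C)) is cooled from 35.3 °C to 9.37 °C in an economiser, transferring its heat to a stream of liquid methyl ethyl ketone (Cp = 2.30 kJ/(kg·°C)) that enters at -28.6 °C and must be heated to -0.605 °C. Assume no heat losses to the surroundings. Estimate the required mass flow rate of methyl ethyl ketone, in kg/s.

Heat released by hot stream: Q = 5.33 × 2.15 × (35.3 − 9.37) = 297.14 kJ/s
Energy balance on cold side (adiabatic exchanger): Q = ṁ_c·Cp_c·(T_c,out − T_c,in)
ṁ_c = 297.14 / [2.30 × (-0.605 − -28.6)] = 4.6149 kg/s

ṁ_c = 4.61 kg/s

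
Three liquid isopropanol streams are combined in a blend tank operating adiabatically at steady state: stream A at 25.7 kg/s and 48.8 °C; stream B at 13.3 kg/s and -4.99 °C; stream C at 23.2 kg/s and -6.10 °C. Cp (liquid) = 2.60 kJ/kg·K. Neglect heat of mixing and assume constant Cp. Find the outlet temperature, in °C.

T_out = 16.8 °C

No heat crosses the boundary, so H_out = H_in.
T_out = Σ ṁᵢCp,ᵢTᵢ / Σ ṁᵢCp,ᵢ
      = 2720.3 / 161.72 = 16.821 °C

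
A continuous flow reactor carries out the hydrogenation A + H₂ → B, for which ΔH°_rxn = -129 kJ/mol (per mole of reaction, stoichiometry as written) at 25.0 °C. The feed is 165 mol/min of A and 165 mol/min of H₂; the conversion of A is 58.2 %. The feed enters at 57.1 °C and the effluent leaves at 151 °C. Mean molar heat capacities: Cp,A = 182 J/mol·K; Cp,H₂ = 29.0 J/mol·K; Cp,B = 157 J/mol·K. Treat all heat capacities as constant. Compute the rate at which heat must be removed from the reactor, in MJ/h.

Extent of reaction ξ = 0.582 × 165 = 96.03 mol/min
Reaction term: ξ·ΔH°_rxn = 96.03 × -129 = -12388 kJ/min
Sensible, feed 57.1→25 °C: -1117.6 kJ/min
Outlet flows (mol/min): A 68.97, H₂ 68.97, B 96.03
Sensible, products 25→151 °C: 3733.3 kJ/min
Q = ΔH = -9772.1 kJ/min = -162.87 kW
Heat removed = 586.33 MJ/h

Q_out = 586 MJ/h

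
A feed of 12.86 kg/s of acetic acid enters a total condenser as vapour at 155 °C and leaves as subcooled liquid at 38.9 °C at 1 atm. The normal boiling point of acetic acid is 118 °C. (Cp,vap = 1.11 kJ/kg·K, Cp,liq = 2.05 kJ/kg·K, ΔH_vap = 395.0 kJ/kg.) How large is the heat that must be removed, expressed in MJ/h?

Q_c = 27700 MJ/h

vapour 155→118 °C: -41.07 kJ/kg
condensation at 118 °C: -395 kJ/kg
liquid 118→38.9 °C: -162.15 kJ/kg
Δh = -41.07 + -395 + -162.15 = -598.23 kJ/kg
Q = ṁ·Δh = 12.86 kg/s × -598.23 kJ/kg = -7693.2 kJ/s
|Q| = 7693.2 kW = 27695 MJ/h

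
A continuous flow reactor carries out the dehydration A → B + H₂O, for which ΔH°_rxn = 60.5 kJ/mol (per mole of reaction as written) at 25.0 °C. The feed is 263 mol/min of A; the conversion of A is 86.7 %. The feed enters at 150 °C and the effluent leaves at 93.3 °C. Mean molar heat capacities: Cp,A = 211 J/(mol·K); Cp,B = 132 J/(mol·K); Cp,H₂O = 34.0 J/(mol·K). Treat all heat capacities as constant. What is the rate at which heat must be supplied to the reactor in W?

Q_in = 166000 W

Extent of reaction ξ = 0.867 × 263 = 228.02 mol/min
Reaction term: ξ·ΔH°_rxn = 228.02 × 60.5 = 13795 kJ/min
Sensible, feed 150→25 °C: -6936.6 kJ/min
Outlet flows (mol/min): A 34.979, B 228.02, H₂O 228.02
Sensible, products 25→93.3 °C: 3089.3 kJ/min
Q = ΔH = 9948 kJ/min = 165.8 kW
Heat supplied = 165800 W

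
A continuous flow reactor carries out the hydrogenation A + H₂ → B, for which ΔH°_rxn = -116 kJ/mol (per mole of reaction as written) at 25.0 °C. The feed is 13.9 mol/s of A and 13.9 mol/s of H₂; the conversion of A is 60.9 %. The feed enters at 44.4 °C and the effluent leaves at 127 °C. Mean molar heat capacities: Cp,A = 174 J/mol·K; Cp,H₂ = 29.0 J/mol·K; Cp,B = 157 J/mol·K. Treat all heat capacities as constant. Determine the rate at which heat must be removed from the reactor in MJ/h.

Extent of reaction ξ = 0.609 × 13.9 = 8.4651 mol/s
Reaction term: ξ·ΔH°_rxn = 8.4651 × -116 = -981.95 kJ/s
Sensible, feed 44.4→25 °C: -54.741 kJ/s
Outlet flows (mol/s): A 5.4349, H₂ 5.4349, B 8.4651
Sensible, products 25→127 °C: 248.1 kJ/s
Q = ΔH = -788.6 kJ/s = -788.6 kW
Heat removed = 2839 MJ/h

Q_out = 2840 MJ/h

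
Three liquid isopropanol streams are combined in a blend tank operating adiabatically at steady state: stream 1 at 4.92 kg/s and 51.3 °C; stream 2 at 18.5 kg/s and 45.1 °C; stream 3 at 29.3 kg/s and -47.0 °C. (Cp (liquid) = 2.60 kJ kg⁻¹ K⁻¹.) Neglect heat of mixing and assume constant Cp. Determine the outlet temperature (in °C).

No heat crosses the boundary, so H_out = H_in.
Σ ṁᵢCp,ᵢTᵢ = 4.92×2.60×51.3 + 18.5×2.60×45.1 + 29.3×2.60×-47.0 = -754.92
Σ ṁᵢCp,ᵢ = 4.92×2.60 + 18.5×2.60 + 29.3×2.60 = 137.07
T_out = -754.92 / 137.07 = -5.5075 °C

T_out = -5.51 °C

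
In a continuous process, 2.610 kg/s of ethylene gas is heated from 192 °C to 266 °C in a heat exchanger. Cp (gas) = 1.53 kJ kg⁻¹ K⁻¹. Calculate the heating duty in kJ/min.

Q = ṁ·Cp·ΔT = 2.610 × 1.53 × (266 − 192) = 295.5 kJ/s
Heating duty = 17730 kJ/min

Q = 17700 kJ/min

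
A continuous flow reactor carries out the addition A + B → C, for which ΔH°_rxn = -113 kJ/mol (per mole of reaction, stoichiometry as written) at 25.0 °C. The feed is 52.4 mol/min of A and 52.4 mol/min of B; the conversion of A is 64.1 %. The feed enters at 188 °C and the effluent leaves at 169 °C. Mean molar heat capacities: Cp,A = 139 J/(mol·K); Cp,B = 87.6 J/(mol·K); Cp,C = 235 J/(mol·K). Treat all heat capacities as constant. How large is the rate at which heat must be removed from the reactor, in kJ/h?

Extent of reaction ξ = 0.641 × 52.4 = 33.588 mol/min
Reaction term: ξ·ΔH°_rxn = 33.588 × -113 = -3795.5 kJ/min
Sensible, feed 188→25 °C: -1935.4 kJ/min
Outlet flows (mol/min): A 18.812, B 18.812, C 33.588
Sensible, products 25→169 °C: 1750.5 kJ/min
Q = ΔH = -3980.5 kJ/min = -66.341 kW
Heat removed = 238830 kJ/h

Q_out = 239000 kJ/h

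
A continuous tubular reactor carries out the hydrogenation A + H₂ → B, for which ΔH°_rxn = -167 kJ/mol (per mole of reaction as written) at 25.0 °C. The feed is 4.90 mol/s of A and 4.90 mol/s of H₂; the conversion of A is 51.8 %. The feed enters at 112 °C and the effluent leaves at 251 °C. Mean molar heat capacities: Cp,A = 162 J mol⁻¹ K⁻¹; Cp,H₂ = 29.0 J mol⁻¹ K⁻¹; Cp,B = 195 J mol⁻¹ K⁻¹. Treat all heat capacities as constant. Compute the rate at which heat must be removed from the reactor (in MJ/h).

Q_out = 1050 MJ/h

Extent of reaction ξ = 0.518 × 4.90 = 2.5382 mol/s
Reaction term: ξ·ΔH°_rxn = 2.5382 × -167 = -423.88 kJ/s
Sensible, feed 112→25 °C: -81.423 kJ/s
Outlet flows (mol/s): A 2.3618, H₂ 2.3618, B 2.5382
Sensible, products 25→251 °C: 213.81 kJ/s
Q = ΔH = -291.49 kJ/s = -291.49 kW
Heat removed = 1049.4 MJ/h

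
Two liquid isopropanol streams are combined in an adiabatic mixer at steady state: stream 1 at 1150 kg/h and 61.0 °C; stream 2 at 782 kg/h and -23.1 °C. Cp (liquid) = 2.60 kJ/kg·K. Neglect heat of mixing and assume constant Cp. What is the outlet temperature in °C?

T_out = 27.0 °C

Energy balance with Q = 0: Σ ṁᵢCp,ᵢ(T_out − Tᵢ) = 0
T_out = Σ ṁᵢCp,ᵢTᵢ / Σ ṁᵢCp,ᵢ
      = 135420 / 5023.2 = 26.96 °C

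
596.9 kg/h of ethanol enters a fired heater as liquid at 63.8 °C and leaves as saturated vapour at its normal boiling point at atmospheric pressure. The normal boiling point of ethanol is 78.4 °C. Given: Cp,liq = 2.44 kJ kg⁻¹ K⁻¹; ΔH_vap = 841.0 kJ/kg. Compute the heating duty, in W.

liquid 63.8→78.4 °C: 35.624 kJ/kg
vaporisation at 78.4 °C: 841 kJ/kg
Δh = 35.624 + 841 = 876.62 kJ/kg
Q = ṁ·Δh = 596.9 kg/h × 876.62 kJ/kg = 523260 kJ/h
|Q| = 145.35 kW = 145350 W

Q = 145000 W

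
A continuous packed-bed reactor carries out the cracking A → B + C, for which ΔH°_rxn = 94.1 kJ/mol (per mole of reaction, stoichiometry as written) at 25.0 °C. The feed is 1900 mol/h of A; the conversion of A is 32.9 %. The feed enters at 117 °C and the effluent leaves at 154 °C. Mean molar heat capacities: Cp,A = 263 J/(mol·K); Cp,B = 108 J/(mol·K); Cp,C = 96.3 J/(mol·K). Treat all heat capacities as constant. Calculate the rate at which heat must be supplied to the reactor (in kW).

Extent of reaction ξ = 0.329 × 1900 = 625.1 mol/h
Reaction term: ξ·ΔH°_rxn = 625.1 × 94.1 = 58822 kJ/h
Sensible, feed 117→25 °C: -45972 kJ/h
Outlet flows (mol/h): A 1274.9, B 625.1, C 625.1
Sensible, products 25→154 °C: 59728 kJ/h
Q = ΔH = 72577 kJ/h = 20.16 kW
Heat supplied = 20.16 kW

Q_in = 20.2 kW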